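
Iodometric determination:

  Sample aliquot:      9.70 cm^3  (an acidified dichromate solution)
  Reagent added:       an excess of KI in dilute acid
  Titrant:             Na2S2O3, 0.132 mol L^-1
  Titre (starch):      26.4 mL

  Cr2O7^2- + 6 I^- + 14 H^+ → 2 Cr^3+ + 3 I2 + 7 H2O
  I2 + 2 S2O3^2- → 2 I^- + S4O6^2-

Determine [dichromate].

n(S2O3^2-) = 0.0264 × 0.132 = 3.48 × 10^-3 mol
n(I2) = n(S2O3^2-)/2 = 1.74 × 10^-3 mol
From the 1:3 ratio, n(Cr2O7^2-) in the aliquot = 1/3 × 1.74 × 10^-3 = 5.81 × 10^-4 mol
[Cr2O7^2-] = 5.81 × 10^-4 / 0.00970 = 0.0599 mol/L

0.0599 mol/L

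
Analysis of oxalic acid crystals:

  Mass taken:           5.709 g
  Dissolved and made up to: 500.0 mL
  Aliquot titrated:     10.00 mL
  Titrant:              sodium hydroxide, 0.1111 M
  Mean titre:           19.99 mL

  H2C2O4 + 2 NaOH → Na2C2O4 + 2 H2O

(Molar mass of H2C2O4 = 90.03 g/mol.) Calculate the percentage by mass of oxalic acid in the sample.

n(NaOH) per titration = 0.01999 × 0.1111 = 2.221 × 10^-3 mol
From the 1:2 ratio, n(H2C2O4) in each aliquot = 1/2 × 2.221 × 10^-3 = 1.110 × 10^-3 mol
n(H2C2O4) in the whole flask = 1.110 × 10^-3 × 500.0/10.00 = 0.05552 mol
mass of H2C2O4 = 0.05552 × 90.03 = 4.999 g
% H2C2O4 = 4.999 / 5.709 × 100 = 87.56 %

87.56 %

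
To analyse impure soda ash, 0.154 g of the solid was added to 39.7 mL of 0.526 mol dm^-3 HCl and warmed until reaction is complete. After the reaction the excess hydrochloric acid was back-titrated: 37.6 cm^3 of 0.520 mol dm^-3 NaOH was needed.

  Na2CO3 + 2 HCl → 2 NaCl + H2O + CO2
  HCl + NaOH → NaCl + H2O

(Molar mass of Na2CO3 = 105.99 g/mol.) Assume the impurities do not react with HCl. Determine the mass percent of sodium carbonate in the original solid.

n(HCl) added = 0.0397 × 0.526 = 0.0209 mol
n(NaOH) used in back-titration = 0.0376 × 0.520 = 0.0196 mol
n(HCl) left over = 0.0196 mol (1:1 ratio)
n(HCl) consumed by analyte = 0.0209 − 0.0196 = 1.33 × 10^-3 mol
From the 1:2 ratio, n(Na2CO3) = 1/2 × 1.33 × 10^-3 = 6.65 × 10^-4 mol
mass of Na2CO3 = 6.65 × 10^-4 × 105.99 = 0.0705 g
% Na2CO3 = 0.0705 / 0.154 × 100 = 45.8 %

45.8 %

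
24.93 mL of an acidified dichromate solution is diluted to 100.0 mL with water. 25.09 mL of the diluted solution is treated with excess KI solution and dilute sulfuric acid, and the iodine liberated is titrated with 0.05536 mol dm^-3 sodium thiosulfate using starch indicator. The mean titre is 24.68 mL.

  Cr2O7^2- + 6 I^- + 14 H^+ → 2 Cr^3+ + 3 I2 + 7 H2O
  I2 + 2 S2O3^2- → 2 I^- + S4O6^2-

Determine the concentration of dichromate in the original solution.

0.03641 mol/L

n(S2O3^2-) = 0.02468 × 0.05536 = 1.366 × 10^-3 mol
n(I2) = n(S2O3^2-)/2 = 6.831 × 10^-4 mol
From the 1:3 ratio, n(Cr2O7^2-) in the aliquot = 1/3 × 6.831 × 10^-4 = 2.277 × 10^-4 mol
[Cr2O7^2-]_dilute = 2.277 × 10^-4 / 0.02509 = 0.009076 mol/L
[Cr2O7^2-]_original = 0.009076 × 100.0/24.93 = 0.03641 mol/L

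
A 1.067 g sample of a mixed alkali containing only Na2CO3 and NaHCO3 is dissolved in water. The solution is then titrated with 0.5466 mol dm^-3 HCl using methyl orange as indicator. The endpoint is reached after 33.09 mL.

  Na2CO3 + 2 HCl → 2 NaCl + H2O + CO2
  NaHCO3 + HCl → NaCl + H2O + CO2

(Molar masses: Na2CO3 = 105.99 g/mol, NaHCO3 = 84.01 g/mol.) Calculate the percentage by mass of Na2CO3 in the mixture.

72.46 %

n(HCl) = 0.03309 × 0.5466 = 0.01809 mol
Let x = n(Na2CO3), y = n(NaHCO3).
Titrant: 2x + 1y = 0.01809;  mass: 105.99x + 84.01y = 1.067
Solving, x = 7.295 × 10^-3 mol, y = 3.498 × 10^-3 mol
mass of Na2CO3 = 7.295 × 10^-3 × 105.99 = 0.7732 g
% Na2CO3 = 0.7732 / 1.067 × 100 = 72.46 %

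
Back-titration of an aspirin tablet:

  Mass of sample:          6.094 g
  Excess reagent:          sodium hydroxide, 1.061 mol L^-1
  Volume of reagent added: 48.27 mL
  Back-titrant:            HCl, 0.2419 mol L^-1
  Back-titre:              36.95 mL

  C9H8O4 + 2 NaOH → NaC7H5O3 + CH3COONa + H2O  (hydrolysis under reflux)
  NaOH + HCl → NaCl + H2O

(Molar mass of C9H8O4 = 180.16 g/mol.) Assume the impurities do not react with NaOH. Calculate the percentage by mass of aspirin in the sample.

n(NaOH) added = 0.04827 × 1.061 = 0.05121 mol
n(HCl) used in back-titration = 0.03695 × 0.2419 = 8.938 × 10^-3 mol
n(NaOH) left over = 8.938 × 10^-3 mol (1:1 ratio)
n(NaOH) consumed by analyte = 0.05121 − 8.938 × 10^-3 = 0.04228 mol
From the 1:2 ratio, n(C9H8O4) = 1/2 × 0.04228 = 0.02114 mol
mass of C9H8O4 = 0.02114 × 180.16 = 3.808 g
% C9H8O4 = 3.808 / 6.094 × 100 = 62.49 %

62.49 %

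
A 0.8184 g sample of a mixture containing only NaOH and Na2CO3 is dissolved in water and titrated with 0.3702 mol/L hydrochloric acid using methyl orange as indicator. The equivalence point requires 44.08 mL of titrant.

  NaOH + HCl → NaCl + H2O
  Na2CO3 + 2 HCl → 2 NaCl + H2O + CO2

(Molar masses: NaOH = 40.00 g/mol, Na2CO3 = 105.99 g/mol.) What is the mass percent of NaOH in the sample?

17.45 %

n(HCl) = 0.04408 × 0.3702 = 0.01632 mol
Let x = n(NaOH), y = n(Na2CO3).
Titrant: 1x + 2y = 0.01632;  mass: 40.00x + 105.99y = 0.8184
Solving, x = 3.570 × 10^-3 mol, y = 6.374 × 10^-3 mol
mass of NaOH = 3.570 × 10^-3 × 40.00 = 0.1428 g
% NaOH = 0.1428 / 0.8184 × 100 = 17.45 %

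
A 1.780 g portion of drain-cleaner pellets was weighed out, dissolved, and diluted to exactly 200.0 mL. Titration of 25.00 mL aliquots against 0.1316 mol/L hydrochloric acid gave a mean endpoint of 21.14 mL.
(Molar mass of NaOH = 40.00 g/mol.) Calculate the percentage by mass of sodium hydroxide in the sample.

NaOH + HCl → NaCl + H2O
n(HCl) per titration = 0.02114 × 0.1316 = 2.782 × 10^-3 mol
n(NaOH) in each aliquot = 2.782 × 10^-3 mol (1:1 ratio)
n(NaOH) in the whole flask = 2.782 × 10^-3 × 200.0/25.00 = 0.02226 mol
mass of NaOH = 0.02226 × 40.00 = 0.8902 g
% NaOH = 0.8902 / 1.780 × 100 = 50.01 %

50.01 %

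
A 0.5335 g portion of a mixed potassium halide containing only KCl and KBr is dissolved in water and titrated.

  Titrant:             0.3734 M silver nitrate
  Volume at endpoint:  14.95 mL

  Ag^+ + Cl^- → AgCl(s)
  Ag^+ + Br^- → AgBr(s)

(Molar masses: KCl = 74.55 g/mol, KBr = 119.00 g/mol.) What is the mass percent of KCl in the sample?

n(AgNO3) = 0.01495 × 0.3734 = 5.582 × 10^-3 mol
Let x = n(KCl), y = n(KBr).
Titrant: 1x + 1y = 5.582 × 10^-3;  mass: 74.55x + 119.00y = 0.5335
Solving, x = 2.943 × 10^-3 mol, y = 2.640 × 10^-3 mol
mass of KCl = 2.943 × 10^-3 × 74.55 = 0.2194 g
% KCl = 0.2194 / 0.5335 × 100 = 41.12 %

41.12 %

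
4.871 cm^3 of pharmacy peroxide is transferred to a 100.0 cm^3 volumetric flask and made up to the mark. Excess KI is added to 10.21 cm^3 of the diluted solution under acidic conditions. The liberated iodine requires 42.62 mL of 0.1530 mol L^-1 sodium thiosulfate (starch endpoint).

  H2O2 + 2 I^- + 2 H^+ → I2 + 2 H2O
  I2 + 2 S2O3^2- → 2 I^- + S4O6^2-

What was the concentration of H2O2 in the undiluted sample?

n(S2O3^2-) = 0.04262 × 0.1530 = 6.521 × 10^-3 mol
n(I2) = n(S2O3^2-)/2 = 3.260 × 10^-3 mol
n(H2O2) in the aliquot = 3.260 × 10^-3 mol (1:1 ratio)
[H2O2]_dilute = 3.260 × 10^-3 / 0.01021 = 0.3193 mol/L
[H2O2]_original = 0.3193 × 100.0/4.871 = 6.556 mol/L

6.556 mol/L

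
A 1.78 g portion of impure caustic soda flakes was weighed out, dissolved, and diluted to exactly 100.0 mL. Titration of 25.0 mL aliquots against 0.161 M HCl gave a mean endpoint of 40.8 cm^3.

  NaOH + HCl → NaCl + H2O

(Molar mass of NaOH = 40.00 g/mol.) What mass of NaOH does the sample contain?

1.05 g

n(HCl) per titration = 0.0408 × 0.161 = 6.57 × 10^-3 mol
n(NaOH) in each aliquot = 6.57 × 10^-3 mol (1:1 ratio)
n(NaOH) in the whole flask = 6.57 × 10^-3 × 100.0/25.0 = 0.0263 mol
mass of NaOH = 0.0263 × 40.00 = 1.05 g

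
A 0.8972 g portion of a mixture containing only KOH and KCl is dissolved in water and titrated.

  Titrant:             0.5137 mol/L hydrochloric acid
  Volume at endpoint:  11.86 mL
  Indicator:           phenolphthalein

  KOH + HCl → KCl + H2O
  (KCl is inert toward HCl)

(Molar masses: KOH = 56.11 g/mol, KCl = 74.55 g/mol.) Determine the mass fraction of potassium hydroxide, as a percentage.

n(HCl) = 0.01186 × 0.5137 = 6.092 × 10^-3 mol
Let x = n(KOH), y = n(KCl).
Titrant: 1x = 6.092 × 10^-3;  mass: 56.11x + 74.55y = 0.8972
Solving, x = 6.092 × 10^-3 mol, y = 7.449 × 10^-3 mol
mass of KOH = 6.092 × 10^-3 × 56.11 = 0.3418 g
% KOH = 0.3418 / 0.8972 × 100 = 38.10 %

38.10 %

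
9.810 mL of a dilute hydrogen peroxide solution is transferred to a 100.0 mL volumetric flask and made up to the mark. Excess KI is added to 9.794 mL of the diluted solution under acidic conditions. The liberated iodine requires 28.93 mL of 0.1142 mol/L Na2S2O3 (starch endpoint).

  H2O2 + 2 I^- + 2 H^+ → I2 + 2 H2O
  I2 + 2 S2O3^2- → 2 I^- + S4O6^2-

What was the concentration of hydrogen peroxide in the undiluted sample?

1.719 mol/L

n(S2O3^2-) = 0.02893 × 0.1142 = 3.304 × 10^-3 mol
n(I2) = n(S2O3^2-)/2 = 1.652 × 10^-3 mol
n(H2O2) in the aliquot = 1.652 × 10^-3 mol (1:1 ratio)
[H2O2]_dilute = 1.652 × 10^-3 / 0.009794 = 0.1687 mol/L
[H2O2]_original = 0.1687 × 100.0/9.810 = 1.719 mol/L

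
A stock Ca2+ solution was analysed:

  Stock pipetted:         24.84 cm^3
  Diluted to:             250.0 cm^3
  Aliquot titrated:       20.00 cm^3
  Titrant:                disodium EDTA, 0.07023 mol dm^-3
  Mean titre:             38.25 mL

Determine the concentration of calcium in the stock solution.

Ca^2+ + EDTA^4- → [Ca(EDTA)]^2-
n(EDTA) = 0.03825 × 0.07023 = 2.686 × 10^-3 mol
n(Ca2+) in the aliquot = 2.686 × 10^-3 mol (1:1 ratio)
[Ca2+]_dilute = 2.686 × 10^-3 / 0.02000 = 0.1343 mol/L
Dilution factor = 250.0 / 24.84 = 10.06
[Ca2+]_stock = 0.1343 × 10.06 = 1.352 mol/L

1.352 mol/L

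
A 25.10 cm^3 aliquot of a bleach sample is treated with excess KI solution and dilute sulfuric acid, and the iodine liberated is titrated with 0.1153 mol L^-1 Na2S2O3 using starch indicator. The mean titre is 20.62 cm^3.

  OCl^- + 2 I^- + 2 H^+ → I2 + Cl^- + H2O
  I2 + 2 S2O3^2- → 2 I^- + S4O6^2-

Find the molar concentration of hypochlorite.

n(S2O3^2-) = 0.02062 × 0.1153 = 2.377 × 10^-3 mol
n(I2) = n(S2O3^2-)/2 = 1.189 × 10^-3 mol
n(OCl^-) in the aliquot = 1.189 × 10^-3 mol (1:1 ratio)
[OCl^-] = 1.189 × 10^-3 / 0.02510 = 0.04736 mol/L

0.04736 mol/L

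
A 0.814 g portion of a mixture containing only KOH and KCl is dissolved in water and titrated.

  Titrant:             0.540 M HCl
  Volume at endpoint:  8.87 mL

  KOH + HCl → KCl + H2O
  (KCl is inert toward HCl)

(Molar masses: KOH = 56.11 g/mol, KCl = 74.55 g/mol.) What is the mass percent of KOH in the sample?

n(HCl) = 0.00887 × 0.540 = 4.79 × 10^-3 mol
Let x = n(KOH), y = n(KCl).
Titrant: 1x = 4.79 × 10^-3;  mass: 56.11x + 74.55y = 0.814
Solving, x = 4.79 × 10^-3 mol, y = 7.31 × 10^-3 mol
mass of KOH = 4.79 × 10^-3 × 56.11 = 0.269 g
% KOH = 0.269 / 0.814 × 100 = 33.0 %

33.0 %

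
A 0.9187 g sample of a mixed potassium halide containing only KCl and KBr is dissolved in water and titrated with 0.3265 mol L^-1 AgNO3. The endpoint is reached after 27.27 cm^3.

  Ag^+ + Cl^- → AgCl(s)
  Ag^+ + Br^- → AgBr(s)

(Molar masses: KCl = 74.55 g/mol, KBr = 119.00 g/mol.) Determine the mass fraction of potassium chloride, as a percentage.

n(AgNO3) = 0.02727 × 0.3265 = 8.904 × 10^-3 mol
Let x = n(KCl), y = n(KBr).
Titrant: 1x + 1y = 8.904 × 10^-3;  mass: 74.55x + 119.00y = 0.9187
Solving, x = 3.168 × 10^-3 mol, y = 5.735 × 10^-3 mol
mass of KCl = 3.168 × 10^-3 × 74.55 = 0.2362 g
% KCl = 0.2362 / 0.9187 × 100 = 25.71 %

25.71 %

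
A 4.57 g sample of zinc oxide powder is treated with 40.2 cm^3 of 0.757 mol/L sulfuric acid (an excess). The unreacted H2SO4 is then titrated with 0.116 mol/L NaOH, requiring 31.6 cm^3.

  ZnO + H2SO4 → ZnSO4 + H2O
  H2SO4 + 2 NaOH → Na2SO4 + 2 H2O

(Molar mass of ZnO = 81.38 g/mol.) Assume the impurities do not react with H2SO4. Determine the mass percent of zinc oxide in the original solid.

n(H2SO4) added = 0.0402 × 0.757 = 0.0304 mol
n(NaOH) used in back-titration = 0.0316 × 0.116 = 3.67 × 10^-3 mol
From the 1:2 ratio, n(H2SO4) left over = 1/2 × 3.67 × 10^-3 = 1.83 × 10^-3 mol
n(H2SO4) consumed by analyte = 0.0304 − 1.83 × 10^-3 = 0.0286 mol
n(ZnO) = 0.0286 mol (1:1 ratio)
mass of ZnO = 0.0286 × 81.38 = 2.33 g
% ZnO = 2.33 / 4.57 × 100 = 50.9 %

50.9 %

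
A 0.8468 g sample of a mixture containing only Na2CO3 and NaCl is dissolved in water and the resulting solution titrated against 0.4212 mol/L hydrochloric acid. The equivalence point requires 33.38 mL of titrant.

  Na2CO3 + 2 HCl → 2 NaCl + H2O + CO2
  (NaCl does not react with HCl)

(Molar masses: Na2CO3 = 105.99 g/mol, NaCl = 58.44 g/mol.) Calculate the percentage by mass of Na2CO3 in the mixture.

87.99 %

n(HCl) = 0.03338 × 0.4212 = 0.01406 mol
Let x = n(Na2CO3), y = n(NaCl).
Titrant: 2x = 0.01406;  mass: 105.99x + 58.44y = 0.8468
Solving, x = 7.030 × 10^-3 mol, y = 1.740 × 10^-3 mol
mass of Na2CO3 = 7.030 × 10^-3 × 105.99 = 0.7451 g
% Na2CO3 = 0.7451 / 0.8468 × 100 = 87.99 %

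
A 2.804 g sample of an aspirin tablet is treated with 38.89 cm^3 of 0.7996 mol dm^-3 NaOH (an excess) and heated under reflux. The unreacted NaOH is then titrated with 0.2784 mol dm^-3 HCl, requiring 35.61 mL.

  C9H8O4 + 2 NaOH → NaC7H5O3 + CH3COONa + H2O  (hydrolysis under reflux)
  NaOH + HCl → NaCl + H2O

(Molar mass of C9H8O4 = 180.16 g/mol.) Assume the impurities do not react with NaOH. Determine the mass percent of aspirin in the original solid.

68.05 %

n(NaOH) added = 0.03889 × 0.7996 = 0.03110 mol
n(HCl) used in back-titration = 0.03561 × 0.2784 = 9.914 × 10^-3 mol
n(NaOH) left over = 9.914 × 10^-3 mol (1:1 ratio)
n(NaOH) consumed by analyte = 0.03110 − 9.914 × 10^-3 = 0.02118 mol
From the 1:2 ratio, n(C9H8O4) = 1/2 × 0.02118 = 0.01059 mol
mass of C9H8O4 = 0.01059 × 180.16 = 1.908 g
% C9H8O4 = 1.908 / 2.804 × 100 = 68.05 %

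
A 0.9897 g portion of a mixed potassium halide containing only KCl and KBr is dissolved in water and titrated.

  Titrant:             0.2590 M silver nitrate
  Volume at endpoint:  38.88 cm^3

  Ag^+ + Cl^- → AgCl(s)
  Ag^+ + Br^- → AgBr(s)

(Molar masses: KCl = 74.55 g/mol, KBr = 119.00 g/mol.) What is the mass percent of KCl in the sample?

n(AgNO3) = 0.03888 × 0.2590 = 0.01007 mol
Let x = n(KCl), y = n(KBr).
Titrant: 1x + 1y = 0.01007;  mass: 74.55x + 119.00y = 0.9897
Solving, x = 4.693 × 10^-3 mol, y = 5.377 × 10^-3 mol
mass of KCl = 4.693 × 10^-3 × 74.55 = 0.3499 g
% KCl = 0.3499 / 0.9897 × 100 = 35.35 %

35.35 %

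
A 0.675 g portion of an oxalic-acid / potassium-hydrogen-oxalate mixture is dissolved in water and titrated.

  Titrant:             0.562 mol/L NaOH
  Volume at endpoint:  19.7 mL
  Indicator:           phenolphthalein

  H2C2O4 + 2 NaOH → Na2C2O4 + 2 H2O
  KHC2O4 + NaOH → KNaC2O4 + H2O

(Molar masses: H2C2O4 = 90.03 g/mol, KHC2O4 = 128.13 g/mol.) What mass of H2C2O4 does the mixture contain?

0.403 g

n(NaOH) = 0.0197 × 0.562 = 0.0111 mol
Let x = n(H2C2O4), y = n(KHC2O4).
Titrant: 2x + 1y = 0.0111;  mass: 90.03x + 128.13y = 0.675
Solving, x = 4.47 × 10^-3 mol, y = 2.13 × 10^-3 mol
mass of H2C2O4 = 4.47 × 10^-3 × 90.03 = 0.403 g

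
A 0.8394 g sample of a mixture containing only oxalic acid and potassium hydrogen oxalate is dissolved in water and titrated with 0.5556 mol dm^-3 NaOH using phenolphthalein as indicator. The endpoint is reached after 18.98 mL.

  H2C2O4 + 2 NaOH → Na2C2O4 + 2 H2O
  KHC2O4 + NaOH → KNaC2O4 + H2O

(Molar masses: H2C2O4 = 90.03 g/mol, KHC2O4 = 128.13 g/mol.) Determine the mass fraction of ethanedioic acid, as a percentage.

33.02 %

n(NaOH) = 0.01898 × 0.5556 = 0.01055 mol
Let x = n(H2C2O4), y = n(KHC2O4).
Titrant: 2x + 1y = 0.01055;  mass: 90.03x + 128.13y = 0.8394
Solving, x = 3.079 × 10^-3 mol, y = 4.388 × 10^-3 mol
mass of H2C2O4 = 3.079 × 10^-3 × 90.03 = 0.2772 g
% H2C2O4 = 0.2772 / 0.8394 × 100 = 33.02 %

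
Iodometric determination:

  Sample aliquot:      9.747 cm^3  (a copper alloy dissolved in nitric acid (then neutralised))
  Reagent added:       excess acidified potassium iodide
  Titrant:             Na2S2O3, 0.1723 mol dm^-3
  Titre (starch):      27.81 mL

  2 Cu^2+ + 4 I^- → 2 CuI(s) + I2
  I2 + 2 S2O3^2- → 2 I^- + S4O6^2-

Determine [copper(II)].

n(S2O3^2-) = 0.02781 × 0.1723 = 4.792 × 10^-3 mol
n(I2) = n(S2O3^2-)/2 = 2.396 × 10^-3 mol
From the 2:1 ratio, n(Cu2+) in the aliquot = 2/1 × 2.396 × 10^-3 = 4.792 × 10^-3 mol
[Cu2+] = 4.792 × 10^-3 / 0.009747 = 0.4916 mol/L

0.4916 mol/L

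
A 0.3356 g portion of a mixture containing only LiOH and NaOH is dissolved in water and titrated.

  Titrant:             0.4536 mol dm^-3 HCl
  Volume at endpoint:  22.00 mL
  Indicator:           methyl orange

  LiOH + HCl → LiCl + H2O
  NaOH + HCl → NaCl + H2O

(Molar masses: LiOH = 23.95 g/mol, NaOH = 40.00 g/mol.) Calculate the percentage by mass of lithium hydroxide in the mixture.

n(HCl) = 0.02200 × 0.4536 = 9.979 × 10^-3 mol
Let x = n(LiOH), y = n(NaOH).
Titrant: 1x + 1y = 9.979 × 10^-3;  mass: 23.95x + 40.00y = 0.3356
Solving, x = 3.961 × 10^-3 mol, y = 6.019 × 10^-3 mol
mass of LiOH = 3.961 × 10^-3 × 23.95 = 0.09486 g
% LiOH = 0.09486 / 0.3356 × 100 = 28.26 %

28.26 %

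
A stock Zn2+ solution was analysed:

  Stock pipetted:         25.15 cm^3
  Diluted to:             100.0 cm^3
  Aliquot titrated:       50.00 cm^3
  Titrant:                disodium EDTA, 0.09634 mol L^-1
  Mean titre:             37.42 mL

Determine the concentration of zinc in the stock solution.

0.2867 mol/L

Zn^2+ + EDTA^4- → [Zn(EDTA)]^2-
n(EDTA) = 0.03742 × 0.09634 = 3.605 × 10^-3 mol
n(Zn2+) in the aliquot = 3.605 × 10^-3 mol (1:1 ratio)
[Zn2+]_dilute = 3.605 × 10^-3 / 0.05000 = 0.07210 mol/L
Dilution factor = 100.0 / 25.15 = 3.976
[Zn2+]_stock = 0.07210 × 3.976 = 0.2867 mol/L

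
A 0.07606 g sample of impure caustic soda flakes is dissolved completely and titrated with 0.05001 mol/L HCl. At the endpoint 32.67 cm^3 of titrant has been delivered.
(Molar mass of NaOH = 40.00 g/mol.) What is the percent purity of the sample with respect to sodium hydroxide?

NaOH + HCl → NaCl + H2O
n(HCl) = 0.03267 L × 0.05001 mol/L = 1.634 × 10^-3 mol
n(NaOH) = 1.634 × 10^-3 mol (1:1 ratio)
mass of NaOH = 1.634 × 10^-3 × 40.00 g/mol = 0.06535 g
% NaOH = 0.06535 / 0.07606 × 100 = 85.92 %

85.92 %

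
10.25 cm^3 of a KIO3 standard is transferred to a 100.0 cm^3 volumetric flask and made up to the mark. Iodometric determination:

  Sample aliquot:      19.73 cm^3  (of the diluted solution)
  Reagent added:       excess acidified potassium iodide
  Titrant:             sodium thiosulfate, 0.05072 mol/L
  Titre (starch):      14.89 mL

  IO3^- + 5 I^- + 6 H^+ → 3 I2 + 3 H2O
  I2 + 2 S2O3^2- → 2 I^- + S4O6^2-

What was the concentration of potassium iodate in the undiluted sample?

0.06224 mol/L

n(S2O3^2-) = 0.01489 × 0.05072 = 7.552 × 10^-4 mol
n(I2) = n(S2O3^2-)/2 = 3.776 × 10^-4 mol
From the 1:3 ratio, n(IO3^-) in the aliquot = 1/3 × 3.776 × 10^-4 = 1.259 × 10^-4 mol
[IO3^-]_dilute = 1.259 × 10^-4 / 0.01973 = 0.006380 mol/L
[IO3^-]_original = 0.006380 × 100.0/10.25 = 0.06224 mol/L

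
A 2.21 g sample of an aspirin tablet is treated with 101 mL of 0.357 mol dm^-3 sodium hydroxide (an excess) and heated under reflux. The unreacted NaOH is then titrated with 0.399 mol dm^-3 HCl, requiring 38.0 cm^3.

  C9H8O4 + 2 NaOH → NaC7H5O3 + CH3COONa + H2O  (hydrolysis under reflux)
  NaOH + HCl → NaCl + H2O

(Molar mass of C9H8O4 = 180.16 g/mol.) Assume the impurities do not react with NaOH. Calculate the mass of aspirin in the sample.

n(NaOH) added = 0.101 × 0.357 = 0.0361 mol
n(HCl) used in back-titration = 0.0380 × 0.399 = 0.0152 mol
n(NaOH) left over = 0.0152 mol (1:1 ratio)
n(NaOH) consumed by analyte = 0.0361 − 0.0152 = 0.0209 mol
From the 1:2 ratio, n(C9H8O4) = 1/2 × 0.0209 = 0.0104 mol
mass of C9H8O4 = 0.0104 × 180.16 = 1.88 g

1.88 g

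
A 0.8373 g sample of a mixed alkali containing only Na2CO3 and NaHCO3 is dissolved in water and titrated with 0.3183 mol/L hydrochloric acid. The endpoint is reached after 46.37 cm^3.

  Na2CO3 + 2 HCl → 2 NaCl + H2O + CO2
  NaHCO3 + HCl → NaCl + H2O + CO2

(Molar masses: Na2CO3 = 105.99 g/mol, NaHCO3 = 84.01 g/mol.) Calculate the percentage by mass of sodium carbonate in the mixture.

82.17 %

n(HCl) = 0.04637 × 0.3183 = 0.01476 mol
Let x = n(Na2CO3), y = n(NaHCO3).
Titrant: 2x + 1y = 0.01476;  mass: 105.99x + 84.01y = 0.8373
Solving, x = 6.491 × 10^-3 mol, y = 1.777 × 10^-3 mol
mass of Na2CO3 = 6.491 × 10^-3 × 105.99 = 0.6880 g
% Na2CO3 = 0.6880 / 0.8373 × 100 = 82.17 %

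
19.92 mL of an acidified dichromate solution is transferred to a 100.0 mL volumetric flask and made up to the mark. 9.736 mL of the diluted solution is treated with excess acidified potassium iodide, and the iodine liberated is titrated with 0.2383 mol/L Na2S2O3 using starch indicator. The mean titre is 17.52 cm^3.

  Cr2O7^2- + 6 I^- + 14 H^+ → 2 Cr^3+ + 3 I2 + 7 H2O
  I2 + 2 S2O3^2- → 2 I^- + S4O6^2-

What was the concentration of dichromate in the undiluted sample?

n(S2O3^2-) = 0.01752 × 0.2383 = 4.175 × 10^-3 mol
n(I2) = n(S2O3^2-)/2 = 2.088 × 10^-3 mol
From the 1:3 ratio, n(Cr2O7^2-) in the aliquot = 1/3 × 2.088 × 10^-3 = 6.958 × 10^-4 mol
[Cr2O7^2-]_dilute = 6.958 × 10^-4 / 0.009736 = 0.07147 mol/L
[Cr2O7^2-]_original = 0.07147 × 100.0/19.92 = 0.3588 mol/L

0.3588 mol/L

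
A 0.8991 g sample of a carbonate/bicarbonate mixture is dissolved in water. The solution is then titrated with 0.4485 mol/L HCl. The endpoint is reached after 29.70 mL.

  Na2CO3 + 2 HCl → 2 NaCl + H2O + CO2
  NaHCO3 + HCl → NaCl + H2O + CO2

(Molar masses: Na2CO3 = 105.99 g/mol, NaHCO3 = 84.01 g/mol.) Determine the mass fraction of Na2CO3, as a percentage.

41.80 %

n(HCl) = 0.02970 × 0.4485 = 0.01332 mol
Let x = n(Na2CO3), y = n(NaHCO3).
Titrant: 2x + 1y = 0.01332;  mass: 105.99x + 84.01y = 0.8991
Solving, x = 3.546 × 10^-3 mol, y = 6.229 × 10^-3 mol
mass of Na2CO3 = 3.546 × 10^-3 × 105.99 = 0.3758 g
% Na2CO3 = 0.3758 / 0.8991 × 100 = 41.80 %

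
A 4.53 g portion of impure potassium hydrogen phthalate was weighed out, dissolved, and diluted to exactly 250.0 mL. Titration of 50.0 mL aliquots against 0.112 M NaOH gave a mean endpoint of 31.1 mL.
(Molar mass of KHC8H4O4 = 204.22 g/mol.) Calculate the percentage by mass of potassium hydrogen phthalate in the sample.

78.5 %

KHC8H4O4 + NaOH → KNaC8H4O4 + H2O
n(NaOH) per titration = 0.0311 × 0.112 = 3.48 × 10^-3 mol
n(KHC8H4O4) in each aliquot = 3.48 × 10^-3 mol (1:1 ratio)
n(KHC8H4O4) in the whole flask = 3.48 × 10^-3 × 250.0/50.0 = 0.0174 mol
mass of KHC8H4O4 = 0.0174 × 204.22 = 3.56 g
% KHC8H4O4 = 3.56 / 4.53 × 100 = 78.5 %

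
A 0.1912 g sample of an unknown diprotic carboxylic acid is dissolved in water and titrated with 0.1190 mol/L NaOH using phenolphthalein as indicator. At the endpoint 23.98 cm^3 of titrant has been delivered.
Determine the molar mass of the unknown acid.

n(NaOH) = 0.02398 L × 0.1190 mol/L = 2.854 × 10^-3 mol
From the 1:2 ratio, n(H2A) = 1/2 × 2.854 × 10^-3 = 1.427 × 10^-3 mol
M = m / n = 0.1912 g / 1.427 × 10^-3 mol = 134.0 g/mol

134.0 g/mol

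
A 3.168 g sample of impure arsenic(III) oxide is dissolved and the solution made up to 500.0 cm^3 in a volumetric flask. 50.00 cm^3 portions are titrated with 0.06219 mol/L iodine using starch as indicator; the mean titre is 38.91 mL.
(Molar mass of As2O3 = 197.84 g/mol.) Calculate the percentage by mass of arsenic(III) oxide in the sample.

75.56 %

As2O3 + 2 I2 + 2 H2O → As2O5 + 4 HI
n(I2) per titration = 0.03891 × 0.06219 = 2.420 × 10^-3 mol
From the 1:2 ratio, n(As2O3) in each aliquot = 1/2 × 2.420 × 10^-3 = 1.210 × 10^-3 mol
n(As2O3) in the whole flask = 1.210 × 10^-3 × 500.0/50.00 = 0.01210 mol
mass of As2O3 = 0.01210 × 197.84 = 2.394 g
% As2O3 = 2.394 / 3.168 × 100 = 75.56 %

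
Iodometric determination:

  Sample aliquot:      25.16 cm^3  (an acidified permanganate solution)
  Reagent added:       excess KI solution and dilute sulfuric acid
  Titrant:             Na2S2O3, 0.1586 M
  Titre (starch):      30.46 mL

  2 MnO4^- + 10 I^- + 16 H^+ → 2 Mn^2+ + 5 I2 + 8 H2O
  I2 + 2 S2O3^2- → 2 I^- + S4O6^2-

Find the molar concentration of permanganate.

0.03840 M

n(S2O3^2-) = 0.03046 × 0.1586 = 4.831 × 10^-3 mol
n(I2) = n(S2O3^2-)/2 = 2.415 × 10^-3 mol
From the 2:5 ratio, n(MnO4^-) in the aliquot = 2/5 × 2.415 × 10^-3 = 9.662 × 10^-4 mol
[MnO4^-] = 9.662 × 10^-4 / 0.02516 = 0.03840 mol/L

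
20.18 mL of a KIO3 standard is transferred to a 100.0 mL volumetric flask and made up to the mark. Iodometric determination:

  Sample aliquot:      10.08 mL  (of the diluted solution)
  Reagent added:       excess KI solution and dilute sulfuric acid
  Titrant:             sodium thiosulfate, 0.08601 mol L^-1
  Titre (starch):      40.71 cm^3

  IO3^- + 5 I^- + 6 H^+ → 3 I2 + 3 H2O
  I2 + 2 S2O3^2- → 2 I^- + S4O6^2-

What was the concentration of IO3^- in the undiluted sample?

0.2869 mol/L

n(S2O3^2-) = 0.04071 × 0.08601 = 3.501 × 10^-3 mol
n(I2) = n(S2O3^2-)/2 = 1.751 × 10^-3 mol
From the 1:3 ratio, n(IO3^-) in the aliquot = 1/3 × 1.751 × 10^-3 = 5.836 × 10^-4 mol
[IO3^-]_dilute = 5.836 × 10^-4 / 0.01008 = 0.05789 mol/L
[IO3^-]_original = 0.05789 × 100.0/20.18 = 0.2869 mol/L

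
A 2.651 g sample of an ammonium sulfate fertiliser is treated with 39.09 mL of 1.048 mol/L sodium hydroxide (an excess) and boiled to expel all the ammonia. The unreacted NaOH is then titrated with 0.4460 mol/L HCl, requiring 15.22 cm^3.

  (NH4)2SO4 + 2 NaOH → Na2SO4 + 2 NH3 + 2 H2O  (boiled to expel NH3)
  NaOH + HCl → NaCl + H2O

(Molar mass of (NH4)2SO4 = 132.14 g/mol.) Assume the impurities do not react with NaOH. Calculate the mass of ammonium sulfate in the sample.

n(NaOH) added = 0.03909 × 1.048 = 0.04097 mol
n(HCl) used in back-titration = 0.01522 × 0.4460 = 6.788 × 10^-3 mol
n(NaOH) left over = 6.788 × 10^-3 mol (1:1 ratio)
n(NaOH) consumed by analyte = 0.04097 − 6.788 × 10^-3 = 0.03418 mol
From the 1:2 ratio, n((NH4)2SO4) = 1/2 × 0.03418 = 0.01709 mol
mass of (NH4)2SO4 = 0.01709 × 132.14 = 2.258 g

2.258 g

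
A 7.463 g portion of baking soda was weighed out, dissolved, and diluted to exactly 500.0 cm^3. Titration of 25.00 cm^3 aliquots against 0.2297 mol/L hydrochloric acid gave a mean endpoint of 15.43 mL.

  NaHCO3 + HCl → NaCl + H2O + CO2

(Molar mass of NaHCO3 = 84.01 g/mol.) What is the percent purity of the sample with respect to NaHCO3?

n(HCl) per titration = 0.01543 × 0.2297 = 3.544 × 10^-3 mol
n(NaHCO3) in each aliquot = 3.544 × 10^-3 mol (1:1 ratio)
n(NaHCO3) in the whole flask = 3.544 × 10^-3 × 500.0/25.00 = 0.07089 mol
mass of NaHCO3 = 0.07089 × 84.01 = 5.955 g
% NaHCO3 = 5.955 / 7.463 × 100 = 79.79 %

79.79 %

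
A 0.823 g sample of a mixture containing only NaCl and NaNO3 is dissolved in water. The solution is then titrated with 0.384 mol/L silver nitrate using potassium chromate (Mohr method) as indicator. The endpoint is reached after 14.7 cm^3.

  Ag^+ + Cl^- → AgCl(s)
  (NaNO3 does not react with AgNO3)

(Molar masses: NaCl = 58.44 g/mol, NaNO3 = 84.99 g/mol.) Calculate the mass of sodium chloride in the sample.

n(AgNO3) = 0.0147 × 0.384 = 5.64 × 10^-3 mol
Let x = n(NaCl), y = n(NaNO3).
Titrant: 1x = 5.64 × 10^-3;  mass: 58.44x + 84.99y = 0.823
Solving, x = 5.64 × 10^-3 mol, y = 5.80 × 10^-3 mol
mass of NaCl = 5.64 × 10^-3 × 58.44 = 0.330 g

0.330 g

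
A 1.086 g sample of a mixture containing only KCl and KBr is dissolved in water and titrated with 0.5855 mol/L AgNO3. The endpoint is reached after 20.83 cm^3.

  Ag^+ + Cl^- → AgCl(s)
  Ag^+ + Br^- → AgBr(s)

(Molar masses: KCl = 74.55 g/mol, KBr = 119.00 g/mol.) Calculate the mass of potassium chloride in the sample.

0.6127 g

n(AgNO3) = 0.02083 × 0.5855 = 0.01220 mol
Let x = n(KCl), y = n(KBr).
Titrant: 1x + 1y = 0.01220;  mass: 74.55x + 119.00y = 1.086
Solving, x = 8.219 × 10^-3 mol, y = 3.977 × 10^-3 mol
mass of KCl = 8.219 × 10^-3 × 74.55 = 0.6127 g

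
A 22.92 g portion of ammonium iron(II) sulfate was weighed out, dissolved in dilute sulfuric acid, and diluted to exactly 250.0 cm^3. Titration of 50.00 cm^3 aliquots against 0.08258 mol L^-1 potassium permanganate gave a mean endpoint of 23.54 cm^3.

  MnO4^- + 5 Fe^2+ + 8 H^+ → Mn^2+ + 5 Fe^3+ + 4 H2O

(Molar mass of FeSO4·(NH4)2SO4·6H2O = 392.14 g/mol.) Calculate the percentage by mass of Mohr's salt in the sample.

83.15 %

n(KMnO4) per titration = 0.02354 × 0.08258 = 1.944 × 10^-3 mol
From the 5:1 ratio, n(FeSO4·(NH4)2SO4·6H2O) in each aliquot = 5/1 × 1.944 × 10^-3 = 9.720 × 10^-3 mol
n(FeSO4·(NH4)2SO4·6H2O) in the whole flask = 9.720 × 10^-3 × 250.0/50.00 = 0.04860 mol
mass of FeSO4·(NH4)2SO4·6H2O = 0.04860 × 392.14 = 19.06 g
% FeSO4·(NH4)2SO4·6H2O = 19.06 / 22.92 × 100 = 83.15 %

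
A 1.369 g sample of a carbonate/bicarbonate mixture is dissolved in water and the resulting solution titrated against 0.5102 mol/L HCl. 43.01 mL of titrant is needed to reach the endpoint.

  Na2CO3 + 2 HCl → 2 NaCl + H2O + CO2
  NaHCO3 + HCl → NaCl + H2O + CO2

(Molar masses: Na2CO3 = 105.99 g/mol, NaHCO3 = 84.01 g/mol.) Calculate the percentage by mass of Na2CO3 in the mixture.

59.22 %

n(HCl) = 0.04301 × 0.5102 = 0.02194 mol
Let x = n(Na2CO3), y = n(NaHCO3).
Titrant: 2x + 1y = 0.02194;  mass: 105.99x + 84.01y = 1.369
Solving, x = 7.649 × 10^-3 mol, y = 6.645 × 10^-3 mol
mass of Na2CO3 = 7.649 × 10^-3 × 105.99 = 0.8108 g
% Na2CO3 = 0.8108 / 1.369 × 100 = 59.22 %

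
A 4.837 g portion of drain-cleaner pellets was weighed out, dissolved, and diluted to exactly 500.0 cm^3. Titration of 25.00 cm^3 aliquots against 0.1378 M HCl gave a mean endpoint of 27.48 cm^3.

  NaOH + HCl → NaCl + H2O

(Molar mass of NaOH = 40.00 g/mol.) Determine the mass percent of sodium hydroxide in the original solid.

n(HCl) per titration = 0.02748 × 0.1378 = 3.787 × 10^-3 mol
n(NaOH) in each aliquot = 3.787 × 10^-3 mol (1:1 ratio)
n(NaOH) in the whole flask = 3.787 × 10^-3 × 500.0/25.00 = 0.07573 mol
mass of NaOH = 0.07573 × 40.00 = 3.029 g
% NaOH = 3.029 / 4.837 × 100 = 62.63 %

62.63 %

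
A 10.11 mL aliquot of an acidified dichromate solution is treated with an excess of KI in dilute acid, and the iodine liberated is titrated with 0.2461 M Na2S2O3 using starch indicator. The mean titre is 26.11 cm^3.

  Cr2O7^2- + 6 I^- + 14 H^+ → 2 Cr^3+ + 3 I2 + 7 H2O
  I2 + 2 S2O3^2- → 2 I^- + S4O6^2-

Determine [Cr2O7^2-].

0.1059 M

n(S2O3^2-) = 0.02611 × 0.2461 = 6.426 × 10^-3 mol
n(I2) = n(S2O3^2-)/2 = 3.213 × 10^-3 mol
From the 1:3 ratio, n(Cr2O7^2-) in the aliquot = 1/3 × 3.213 × 10^-3 = 1.071 × 10^-3 mol
[Cr2O7^2-] = 1.071 × 10^-3 / 0.01011 = 0.1059 mol/L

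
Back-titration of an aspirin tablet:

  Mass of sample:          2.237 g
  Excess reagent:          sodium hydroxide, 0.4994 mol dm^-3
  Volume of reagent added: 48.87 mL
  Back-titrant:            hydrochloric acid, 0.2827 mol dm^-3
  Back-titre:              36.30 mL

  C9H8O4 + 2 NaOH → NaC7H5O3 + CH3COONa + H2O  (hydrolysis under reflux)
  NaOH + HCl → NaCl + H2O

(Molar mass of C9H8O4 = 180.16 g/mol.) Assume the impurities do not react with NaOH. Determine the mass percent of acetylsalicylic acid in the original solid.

n(NaOH) added = 0.04887 × 0.4994 = 0.02441 mol
n(HCl) used in back-titration = 0.03630 × 0.2827 = 0.01026 mol
n(NaOH) left over = 0.01026 mol (1:1 ratio)
n(NaOH) consumed by analyte = 0.02441 − 0.01026 = 0.01414 mol
From the 1:2 ratio, n(C9H8O4) = 1/2 × 0.01414 = 7.072 × 10^-3 mol
mass of C9H8O4 = 7.072 × 10^-3 × 180.16 = 1.274 g
% C9H8O4 = 1.274 / 2.237 × 100 = 56.95 %

56.95 %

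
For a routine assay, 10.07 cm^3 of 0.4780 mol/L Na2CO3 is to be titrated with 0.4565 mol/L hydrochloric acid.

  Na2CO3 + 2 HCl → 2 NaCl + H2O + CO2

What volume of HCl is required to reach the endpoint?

n(Na2CO3) = 0.01007 L × 0.4780 mol/L = 4.813 × 10^-3 mol
From the 2:1 stoichiometry, n(HCl) = 2/1 × 4.813 × 10^-3 = 9.627 × 10^-3 mol
V(HCl) = 9.627 × 10^-3 mol / 0.4565 mol/L = 0.02109 L = 21.09 mL

21.09 mL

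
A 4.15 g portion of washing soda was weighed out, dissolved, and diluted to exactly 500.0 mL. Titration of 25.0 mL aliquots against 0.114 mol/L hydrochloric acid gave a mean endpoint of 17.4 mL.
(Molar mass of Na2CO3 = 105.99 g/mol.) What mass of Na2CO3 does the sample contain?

Na2CO3 + 2 HCl → 2 NaCl + H2O + CO2
n(HCl) per titration = 0.0174 × 0.114 = 1.98 × 10^-3 mol
From the 1:2 ratio, n(Na2CO3) in each aliquot = 1/2 × 1.98 × 10^-3 = 9.92 × 10^-4 mol
n(Na2CO3) in the whole flask = 9.92 × 10^-4 × 500.0/25.0 = 0.0198 mol
mass of Na2CO3 = 0.0198 × 105.99 = 2.10 g

2.10 g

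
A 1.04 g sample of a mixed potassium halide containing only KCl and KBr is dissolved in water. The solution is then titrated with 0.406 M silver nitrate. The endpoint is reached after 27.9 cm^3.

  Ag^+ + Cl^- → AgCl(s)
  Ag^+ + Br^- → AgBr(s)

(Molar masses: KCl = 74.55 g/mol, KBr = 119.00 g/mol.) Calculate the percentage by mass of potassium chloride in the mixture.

n(AgNO3) = 0.0279 × 0.406 = 0.0113 mol
Let x = n(KCl), y = n(KBr).
Titrant: 1x + 1y = 0.0113;  mass: 74.55x + 119.00y = 1.04
Solving, x = 6.93 × 10^-3 mol, y = 4.40 × 10^-3 mol
mass of KCl = 6.93 × 10^-3 × 74.55 = 0.517 g
% KCl = 0.517 / 1.04 × 100 = 49.7 %

49.7 %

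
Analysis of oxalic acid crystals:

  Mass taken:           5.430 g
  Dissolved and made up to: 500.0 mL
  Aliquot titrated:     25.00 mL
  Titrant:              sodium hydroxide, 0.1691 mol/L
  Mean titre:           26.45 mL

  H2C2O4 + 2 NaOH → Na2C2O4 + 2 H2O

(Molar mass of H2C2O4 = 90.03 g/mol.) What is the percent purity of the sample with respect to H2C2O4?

74.16 %

n(NaOH) per titration = 0.02645 × 0.1691 = 4.473 × 10^-3 mol
From the 1:2 ratio, n(H2C2O4) in each aliquot = 1/2 × 4.473 × 10^-3 = 2.236 × 10^-3 mol
n(H2C2O4) in the whole flask = 2.236 × 10^-3 × 500.0/25.00 = 0.04473 mol
mass of H2C2O4 = 0.04473 × 90.03 = 4.027 g
% H2C2O4 = 4.027 / 5.430 × 100 = 74.16 %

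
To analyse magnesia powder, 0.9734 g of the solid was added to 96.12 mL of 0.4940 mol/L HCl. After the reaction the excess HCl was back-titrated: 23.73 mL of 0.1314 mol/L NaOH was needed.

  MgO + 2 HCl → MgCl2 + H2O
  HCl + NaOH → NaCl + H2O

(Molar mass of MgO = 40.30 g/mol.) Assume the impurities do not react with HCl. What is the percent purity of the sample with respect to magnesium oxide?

n(HCl) added = 0.09612 × 0.4940 = 0.04748 mol
n(NaOH) used in back-titration = 0.02373 × 0.1314 = 3.118 × 10^-3 mol
n(HCl) left over = 3.118 × 10^-3 mol (1:1 ratio)
n(HCl) consumed by analyte = 0.04748 − 3.118 × 10^-3 = 0.04437 mol
From the 1:2 ratio, n(MgO) = 1/2 × 0.04437 = 0.02218 mol
mass of MgO = 0.02218 × 40.30 = 0.8940 g
% MgO = 0.8940 / 0.9734 × 100 = 91.84 %

91.84 %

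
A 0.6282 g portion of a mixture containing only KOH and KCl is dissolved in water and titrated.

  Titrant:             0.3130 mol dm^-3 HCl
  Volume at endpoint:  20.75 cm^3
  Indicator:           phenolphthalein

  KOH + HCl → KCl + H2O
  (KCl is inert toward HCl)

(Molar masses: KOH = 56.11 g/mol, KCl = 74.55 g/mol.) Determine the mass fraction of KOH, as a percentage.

n(HCl) = 0.02075 × 0.3130 = 6.495 × 10^-3 mol
Let x = n(KOH), y = n(KCl).
Titrant: 1x = 6.495 × 10^-3;  mass: 56.11x + 74.55y = 0.6282
Solving, x = 6.495 × 10^-3 mol, y = 3.538 × 10^-3 mol
mass of KOH = 6.495 × 10^-3 × 56.11 = 0.3644 g
% KOH = 0.3644 / 0.6282 × 100 = 58.01 %

58.01 %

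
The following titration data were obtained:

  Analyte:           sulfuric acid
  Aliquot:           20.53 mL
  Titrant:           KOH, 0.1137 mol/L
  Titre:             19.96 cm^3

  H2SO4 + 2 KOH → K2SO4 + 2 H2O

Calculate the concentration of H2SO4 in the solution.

0.05527 mol/L

n(KOH) = 0.01996 L × 0.1137 mol/L = 2.269 × 10^-3 mol
From the 1:2 mole ratio, n(H2SO4) = 1/2 × 2.269 × 10^-3 = 1.135 × 10^-3 mol
[H2SO4] = 1.135 × 10^-3 mol / 0.02053 L = 0.05527 mol/L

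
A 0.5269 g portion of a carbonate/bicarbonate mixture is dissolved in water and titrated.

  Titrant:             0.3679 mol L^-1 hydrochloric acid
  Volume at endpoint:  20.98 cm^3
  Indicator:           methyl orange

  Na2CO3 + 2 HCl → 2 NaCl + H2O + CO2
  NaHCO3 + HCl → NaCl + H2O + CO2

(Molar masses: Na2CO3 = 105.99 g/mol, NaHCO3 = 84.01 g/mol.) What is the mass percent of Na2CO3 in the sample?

39.41 %

n(HCl) = 0.02098 × 0.3679 = 7.719 × 10^-3 mol
Let x = n(Na2CO3), y = n(NaHCO3).
Titrant: 2x + 1y = 7.719 × 10^-3;  mass: 105.99x + 84.01y = 0.5269
Solving, x = 1.959 × 10^-3 mol, y = 3.800 × 10^-3 mol
mass of Na2CO3 = 1.959 × 10^-3 × 105.99 = 0.2077 g
% Na2CO3 = 0.2077 / 0.5269 × 100 = 39.41 %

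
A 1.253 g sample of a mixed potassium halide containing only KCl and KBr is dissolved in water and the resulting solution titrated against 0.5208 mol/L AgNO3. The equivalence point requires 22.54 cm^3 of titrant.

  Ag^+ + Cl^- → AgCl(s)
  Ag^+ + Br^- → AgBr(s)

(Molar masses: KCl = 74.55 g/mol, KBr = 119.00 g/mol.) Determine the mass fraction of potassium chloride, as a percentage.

n(AgNO3) = 0.02254 × 0.5208 = 0.01174 mol
Let x = n(KCl), y = n(KBr).
Titrant: 1x + 1y = 0.01174;  mass: 74.55x + 119.00y = 1.253
Solving, x = 3.238 × 10^-3 mol, y = 8.501 × 10^-3 mol
mass of KCl = 3.238 × 10^-3 × 74.55 = 0.2414 g
% KCl = 0.2414 / 1.253 × 100 = 19.26 %

19.26 %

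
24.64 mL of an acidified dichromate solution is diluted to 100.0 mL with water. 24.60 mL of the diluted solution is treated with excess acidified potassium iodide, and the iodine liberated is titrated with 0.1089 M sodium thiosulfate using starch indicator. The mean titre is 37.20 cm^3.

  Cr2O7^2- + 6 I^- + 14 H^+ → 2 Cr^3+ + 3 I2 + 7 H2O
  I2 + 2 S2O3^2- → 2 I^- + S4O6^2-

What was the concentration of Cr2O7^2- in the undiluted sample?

0.1114 M

n(S2O3^2-) = 0.03720 × 0.1089 = 4.051 × 10^-3 mol
n(I2) = n(S2O3^2-)/2 = 2.026 × 10^-3 mol
From the 1:3 ratio, n(Cr2O7^2-) in the aliquot = 1/3 × 2.026 × 10^-3 = 6.752 × 10^-4 mol
[Cr2O7^2-]_dilute = 6.752 × 10^-4 / 0.02460 = 0.02745 mol/L
[Cr2O7^2-]_original = 0.02745 × 100.0/24.64 = 0.1114 mol/L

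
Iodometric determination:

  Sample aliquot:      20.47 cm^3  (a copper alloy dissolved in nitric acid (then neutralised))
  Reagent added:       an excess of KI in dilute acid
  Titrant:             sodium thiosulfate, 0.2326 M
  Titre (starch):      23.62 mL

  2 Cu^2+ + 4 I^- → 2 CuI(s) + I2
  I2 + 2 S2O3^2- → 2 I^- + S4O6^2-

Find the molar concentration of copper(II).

0.2684 M

n(S2O3^2-) = 0.02362 × 0.2326 = 5.494 × 10^-3 mol
n(I2) = n(S2O3^2-)/2 = 2.747 × 10^-3 mol
From the 2:1 ratio, n(Cu2+) in the aliquot = 2/1 × 2.747 × 10^-3 = 5.494 × 10^-3 mol
[Cu2+] = 5.494 × 10^-3 / 0.02047 = 0.2684 mol/L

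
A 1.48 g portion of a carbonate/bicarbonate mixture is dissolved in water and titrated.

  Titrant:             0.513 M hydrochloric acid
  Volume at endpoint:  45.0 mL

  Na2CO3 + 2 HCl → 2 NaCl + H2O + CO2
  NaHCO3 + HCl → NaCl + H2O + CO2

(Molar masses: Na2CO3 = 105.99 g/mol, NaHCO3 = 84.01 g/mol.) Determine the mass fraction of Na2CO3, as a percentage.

n(HCl) = 0.0450 × 0.513 = 0.0231 mol
Let x = n(Na2CO3), y = n(NaHCO3).
Titrant: 2x + 1y = 0.0231;  mass: 105.99x + 84.01y = 1.48
Solving, x = 7.41 × 10^-3 mol, y = 8.27 × 10^-3 mol
mass of Na2CO3 = 7.41 × 10^-3 × 105.99 = 0.785 g
% Na2CO3 = 0.785 / 1.48 × 100 = 53.0 %

53.0 %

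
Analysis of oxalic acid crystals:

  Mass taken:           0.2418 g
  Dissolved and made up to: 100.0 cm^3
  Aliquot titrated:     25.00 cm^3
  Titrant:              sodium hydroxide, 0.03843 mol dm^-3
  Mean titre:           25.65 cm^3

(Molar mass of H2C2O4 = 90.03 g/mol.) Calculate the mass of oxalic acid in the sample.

H2C2O4 + 2 NaOH → Na2C2O4 + 2 H2O
n(NaOH) per titration = 0.02565 × 0.03843 = 9.857 × 10^-4 mol
From the 1:2 ratio, n(H2C2O4) in each aliquot = 1/2 × 9.857 × 10^-4 = 4.929 × 10^-4 mol
n(H2C2O4) in the whole flask = 4.929 × 10^-4 × 100.0/25.00 = 1.971 × 10^-3 mol
mass of H2C2O4 = 1.971 × 10^-3 × 90.03 = 0.1775 g

0.1775 g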